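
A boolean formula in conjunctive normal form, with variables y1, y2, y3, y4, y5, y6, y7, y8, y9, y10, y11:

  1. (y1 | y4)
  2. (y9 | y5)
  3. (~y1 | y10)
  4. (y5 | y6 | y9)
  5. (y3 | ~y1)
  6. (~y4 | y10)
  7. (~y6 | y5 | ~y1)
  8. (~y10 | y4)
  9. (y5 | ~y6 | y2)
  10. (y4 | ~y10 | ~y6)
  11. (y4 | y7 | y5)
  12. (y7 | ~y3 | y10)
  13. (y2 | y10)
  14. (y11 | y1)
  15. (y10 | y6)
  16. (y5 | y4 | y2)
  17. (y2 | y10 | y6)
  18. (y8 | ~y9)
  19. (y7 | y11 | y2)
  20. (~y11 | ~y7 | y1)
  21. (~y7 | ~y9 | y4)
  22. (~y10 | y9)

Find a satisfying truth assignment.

Pure literal: y2 appears only positively; assign y2 = True.
y8 occurs only positively in the remaining clauses — set y8 = True.
Set y1 = True and propagate.
  then y10 is forced to True.
  then y3 is forced to True.
  then y4 is forced to True.
  then y9 is forced to True.
Set y5 = False and propagate.
  then y6 is forced to False.
y7, y11 are now unconstrained; take y7 = False, y11 = False.

y1=1, y2=1, y3=1, y4=1, y5=0, y6=0, y7=0, y8=1, y9=1, y10=1, y11=0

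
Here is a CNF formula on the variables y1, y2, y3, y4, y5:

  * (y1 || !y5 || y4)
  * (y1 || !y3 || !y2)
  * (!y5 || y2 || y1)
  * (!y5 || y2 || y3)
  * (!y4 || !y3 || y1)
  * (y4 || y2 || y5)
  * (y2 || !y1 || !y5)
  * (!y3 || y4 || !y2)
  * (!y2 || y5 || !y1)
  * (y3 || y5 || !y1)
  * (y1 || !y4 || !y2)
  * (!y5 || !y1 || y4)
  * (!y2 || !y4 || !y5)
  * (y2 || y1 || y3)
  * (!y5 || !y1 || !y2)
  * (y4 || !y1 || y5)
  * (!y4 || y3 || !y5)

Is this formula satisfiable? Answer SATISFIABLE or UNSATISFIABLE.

Branch on y1: take y1 = True.
Try y2 = False.
  then y5 is forced to False.
  then y4 is forced to True.
  then y3 is forced to True.
Every clause has at least one true literal under this assignment.
So y1=1, y2=0, y3=1, y4=1, y5=0 is a satisfying assignment.

SATISFIABLE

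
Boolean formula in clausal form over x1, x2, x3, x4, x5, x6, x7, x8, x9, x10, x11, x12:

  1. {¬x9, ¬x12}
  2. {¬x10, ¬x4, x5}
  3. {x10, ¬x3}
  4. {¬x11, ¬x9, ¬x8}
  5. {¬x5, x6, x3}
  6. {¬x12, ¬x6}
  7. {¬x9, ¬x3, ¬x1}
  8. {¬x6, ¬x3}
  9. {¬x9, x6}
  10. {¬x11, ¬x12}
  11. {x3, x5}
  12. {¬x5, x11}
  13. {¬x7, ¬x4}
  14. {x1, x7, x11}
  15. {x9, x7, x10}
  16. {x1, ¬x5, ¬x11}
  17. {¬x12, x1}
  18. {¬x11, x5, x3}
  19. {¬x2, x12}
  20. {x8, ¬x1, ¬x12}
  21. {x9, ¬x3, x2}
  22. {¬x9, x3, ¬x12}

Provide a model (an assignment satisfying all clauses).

x1=1, x2=1, x3=1, x4=0, x5=0, x6=0, x7=0, x8=1, x9=0, x10=1, x11=0, x12=1

Pure literal: x4 appears only negated; assign x4 = False.
Set x1 = True and propagate.
Branch on x2: take x2 = True.
  then x12 is forced to True.
  then x9 is forced to False.
  then x6 is forced to False.
  then x11 is forced to False.
  then x5 is forced to False.
  then x3 is forced to True.
  then x10 is forced to True.
  then x8 is forced to True.
x7 is now unconstrained; take x7 = False.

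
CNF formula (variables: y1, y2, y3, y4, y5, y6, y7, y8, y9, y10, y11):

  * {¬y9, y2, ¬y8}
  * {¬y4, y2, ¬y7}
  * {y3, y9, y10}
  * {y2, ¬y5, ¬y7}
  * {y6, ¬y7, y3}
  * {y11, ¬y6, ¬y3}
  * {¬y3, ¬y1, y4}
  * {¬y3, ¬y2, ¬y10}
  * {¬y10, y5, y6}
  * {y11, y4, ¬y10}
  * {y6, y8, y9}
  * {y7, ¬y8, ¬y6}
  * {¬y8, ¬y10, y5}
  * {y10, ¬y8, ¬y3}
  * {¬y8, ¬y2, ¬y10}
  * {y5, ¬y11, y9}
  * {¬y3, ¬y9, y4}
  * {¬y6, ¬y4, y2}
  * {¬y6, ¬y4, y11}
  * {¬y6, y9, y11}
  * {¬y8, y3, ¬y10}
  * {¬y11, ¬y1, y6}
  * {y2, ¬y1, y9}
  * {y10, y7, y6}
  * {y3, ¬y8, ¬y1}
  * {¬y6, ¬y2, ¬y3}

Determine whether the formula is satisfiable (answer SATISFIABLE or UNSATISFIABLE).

SATISFIABLE

Try y1 = True.
For the remaining variables, y2 = True, y3 = False, y4 = False, y5 = True, y6 = True, y7 = False, y8 = False, y9 = True, y10 = False, y11 = True works.
So y1=T  y2=T  y3=F  y4=F  y5=T  y6=T  y7=F  y8=F  y9=T  y10=F  y11=T is a satisfying assignment.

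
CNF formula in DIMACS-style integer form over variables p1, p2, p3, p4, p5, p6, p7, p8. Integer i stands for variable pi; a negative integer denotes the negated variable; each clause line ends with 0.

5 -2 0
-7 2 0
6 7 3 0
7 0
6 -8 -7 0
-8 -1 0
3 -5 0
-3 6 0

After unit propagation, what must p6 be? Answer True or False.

True

(p7) is a unit clause: p7 = True.
(p2 || !p7) with p7 = True leaves only p2, so p2 = True.
(!p2 || p5) with p2 = True leaves only p5, so p5 = True.
(p3 || !p5): since p5 = True, the clause reduces to (p3). p3 = True.
From (!p3 || p6) and p3 = True: p6 = True.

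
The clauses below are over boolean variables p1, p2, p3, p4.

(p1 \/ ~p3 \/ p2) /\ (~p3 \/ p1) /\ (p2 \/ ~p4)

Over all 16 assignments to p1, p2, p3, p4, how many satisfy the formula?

9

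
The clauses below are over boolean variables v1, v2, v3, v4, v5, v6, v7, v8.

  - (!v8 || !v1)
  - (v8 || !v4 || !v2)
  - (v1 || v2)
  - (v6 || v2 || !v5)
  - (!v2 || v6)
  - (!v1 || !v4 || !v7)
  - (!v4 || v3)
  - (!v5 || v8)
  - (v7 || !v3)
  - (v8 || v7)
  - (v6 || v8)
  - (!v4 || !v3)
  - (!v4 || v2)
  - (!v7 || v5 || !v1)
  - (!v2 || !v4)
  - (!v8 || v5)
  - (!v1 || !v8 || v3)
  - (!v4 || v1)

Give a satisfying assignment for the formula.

v1 = False, v2 = True, v3 = True, v4 = False, v5 = False, v6 = True, v7 = True, v8 = False

Check each clause:
  1. (!v1 || !v8) — !v8 is true.
  2. (!v4 || v8 || !v2) — !v4 is true.
  3. (v2 || v1) — v2 is true.
  4. (v6 || !v5 || v2) — v2 is true.
  5. (v6 || !v2) — v6 is true.
  6. (!v7 || !v1 || !v4) — !v4 is true.
  7. (v3 || !v4) — v3 is true.
  8. (v8 || !v5) — !v5 is true.
  9. (!v3 || v7) — v7 is true.
  10. (v8 || v7) — v7 is true.
  11. (v8 || v6) — v6 is true.
  12. (!v3 || !v4) — !v4 is true.
  13. (!v4 || v2) — v2 is true.
  14. (!v7 || v5 || !v1) — !v1 is true.
  15. (!v4 || !v2) — !v4 is true.
  16. (v5 || !v8) — !v8 is true.
  17. (v3 || !v1 || !v8) — !v8 is true.
  18. (!v4 || v1) — !v4 is true.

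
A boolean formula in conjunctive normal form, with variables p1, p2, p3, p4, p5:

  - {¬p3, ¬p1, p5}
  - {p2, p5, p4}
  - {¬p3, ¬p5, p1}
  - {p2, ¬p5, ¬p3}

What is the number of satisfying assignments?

Case analysis on p5 and p3:
  p5=T, p3=T: remaining (p1,p2,p4) ∈ {(T,T,F); (T,T,T)} — 2.
  p5=T, p3=F: p1, p2, p4 free → 2^3 = 8.
  p5=F, p3=T: remaining (p1,p2,p4) ∈ {(F,F,T); (F,T,F); (F,T,T)} — 3.
  p5=F, p3=F: p1 free; 3 ways for (p2,p4) × 2^1 = 6.
Total: 2 + 8 + 3 + 6 = 19.

19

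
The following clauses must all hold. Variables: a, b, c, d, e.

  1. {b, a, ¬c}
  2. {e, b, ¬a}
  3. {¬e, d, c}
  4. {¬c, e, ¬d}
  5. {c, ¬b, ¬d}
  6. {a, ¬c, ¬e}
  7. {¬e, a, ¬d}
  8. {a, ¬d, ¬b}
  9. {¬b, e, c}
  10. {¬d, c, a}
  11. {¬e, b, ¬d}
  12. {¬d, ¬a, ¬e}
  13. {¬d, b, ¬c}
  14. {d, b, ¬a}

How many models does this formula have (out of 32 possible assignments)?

The models are:
  a=0 b=0 c=0 d=0 e=0
  a=0 b=1 c=1 d=0 e=0
  a=1 b=1 c=1 d=0 e=0
  a=1 b=1 c=1 d=0 e=1
That's 4 in total.

4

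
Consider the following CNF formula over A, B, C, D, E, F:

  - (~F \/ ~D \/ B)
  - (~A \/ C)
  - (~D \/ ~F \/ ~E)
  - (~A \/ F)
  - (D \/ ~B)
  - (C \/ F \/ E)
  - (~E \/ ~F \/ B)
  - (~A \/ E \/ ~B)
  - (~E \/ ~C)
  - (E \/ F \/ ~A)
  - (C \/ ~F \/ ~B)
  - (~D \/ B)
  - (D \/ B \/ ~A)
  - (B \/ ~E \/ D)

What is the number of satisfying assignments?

6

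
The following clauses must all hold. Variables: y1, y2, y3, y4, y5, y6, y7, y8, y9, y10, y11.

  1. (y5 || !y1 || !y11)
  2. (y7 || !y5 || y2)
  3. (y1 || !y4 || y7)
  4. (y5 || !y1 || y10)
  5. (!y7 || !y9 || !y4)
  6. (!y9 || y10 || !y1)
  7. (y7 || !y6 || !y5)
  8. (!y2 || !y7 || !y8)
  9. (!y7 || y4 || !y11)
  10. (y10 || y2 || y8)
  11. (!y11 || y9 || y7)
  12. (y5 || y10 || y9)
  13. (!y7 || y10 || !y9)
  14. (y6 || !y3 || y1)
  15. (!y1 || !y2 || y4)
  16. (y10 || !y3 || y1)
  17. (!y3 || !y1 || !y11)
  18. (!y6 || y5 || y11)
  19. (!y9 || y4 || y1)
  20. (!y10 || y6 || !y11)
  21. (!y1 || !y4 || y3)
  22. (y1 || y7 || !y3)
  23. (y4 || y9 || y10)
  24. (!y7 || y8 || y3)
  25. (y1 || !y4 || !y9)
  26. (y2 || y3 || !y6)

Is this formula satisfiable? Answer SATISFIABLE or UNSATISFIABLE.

SATISFIABLE

Try y1 = True.
The remaining clauses are satisfied by y2 = False, y3 = True, y4 = True, y5 = False, y6 = False, y7 = False, y8 = True, y9 = False, y10 = True, y11 = False.
Every clause has at least one true literal under this assignment.
So y1=T, y2=F, y3=T, y4=T, y5=F, y6=F, y7=F, y8=T, y9=F, y10=T, y11=F is a satisfying assignment.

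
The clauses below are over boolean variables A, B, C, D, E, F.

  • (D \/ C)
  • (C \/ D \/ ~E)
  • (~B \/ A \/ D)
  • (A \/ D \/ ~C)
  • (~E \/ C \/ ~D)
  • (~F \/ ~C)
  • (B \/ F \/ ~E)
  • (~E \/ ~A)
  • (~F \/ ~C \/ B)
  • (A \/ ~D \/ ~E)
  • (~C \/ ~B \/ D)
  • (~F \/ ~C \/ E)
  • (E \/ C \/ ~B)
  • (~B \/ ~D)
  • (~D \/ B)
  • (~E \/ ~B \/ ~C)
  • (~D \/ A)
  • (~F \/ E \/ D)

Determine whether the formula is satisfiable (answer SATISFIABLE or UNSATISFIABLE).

SATISFIABLE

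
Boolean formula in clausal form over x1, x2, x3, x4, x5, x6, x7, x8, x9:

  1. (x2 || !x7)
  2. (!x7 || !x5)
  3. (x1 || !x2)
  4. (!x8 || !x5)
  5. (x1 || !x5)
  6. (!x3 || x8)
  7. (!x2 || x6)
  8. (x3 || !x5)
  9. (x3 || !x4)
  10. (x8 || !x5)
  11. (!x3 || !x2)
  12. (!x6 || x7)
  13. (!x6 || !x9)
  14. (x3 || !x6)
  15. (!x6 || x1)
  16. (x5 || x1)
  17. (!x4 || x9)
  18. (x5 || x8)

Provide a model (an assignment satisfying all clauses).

x1=1, x2=0, x3=0, x4=0, x5=0, x6=0, x7=0, x8=1, x9=1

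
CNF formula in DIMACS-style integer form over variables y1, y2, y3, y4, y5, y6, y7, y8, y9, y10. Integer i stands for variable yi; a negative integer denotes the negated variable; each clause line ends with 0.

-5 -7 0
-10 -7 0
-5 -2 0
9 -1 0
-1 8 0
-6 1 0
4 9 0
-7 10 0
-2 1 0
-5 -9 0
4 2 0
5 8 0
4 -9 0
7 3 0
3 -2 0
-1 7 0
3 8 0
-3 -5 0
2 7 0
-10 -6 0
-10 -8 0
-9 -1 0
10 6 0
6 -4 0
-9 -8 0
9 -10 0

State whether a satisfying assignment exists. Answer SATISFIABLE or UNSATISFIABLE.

UNSATISFIABLE

y9 = True:
  propagation gives y5=False, y8=True; an empty clause results — contradiction.
y9 = False:
  propagation gives y1=False, y6=False, y4=True; an empty clause results — contradiction.
Every branch closes, so no satisfying assignment exists.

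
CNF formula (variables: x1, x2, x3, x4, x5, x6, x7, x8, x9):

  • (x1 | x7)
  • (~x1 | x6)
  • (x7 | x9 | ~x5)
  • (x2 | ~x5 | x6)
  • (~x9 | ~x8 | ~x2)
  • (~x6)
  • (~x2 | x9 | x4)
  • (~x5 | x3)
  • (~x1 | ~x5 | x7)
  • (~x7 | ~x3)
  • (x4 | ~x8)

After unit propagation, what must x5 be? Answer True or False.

False

(~x6) stands alone — x6 = False.
(~x1 | x6): since x6 = False, the clause reduces to (~x1). x1 = False.
In (x7 | x1), x1 is now false; x7 must hold, so x7 = True.
In (~x3 | ~x7), ~x7 is now false; ~x3 must hold, so x3 = False.
From (~x5 | x3) and x3 = False: x5 = False.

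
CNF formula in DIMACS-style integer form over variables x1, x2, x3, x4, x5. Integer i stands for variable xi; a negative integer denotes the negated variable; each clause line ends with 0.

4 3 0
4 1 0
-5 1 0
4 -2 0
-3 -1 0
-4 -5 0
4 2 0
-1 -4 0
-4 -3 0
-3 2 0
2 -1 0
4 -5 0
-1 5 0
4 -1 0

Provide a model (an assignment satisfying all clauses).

x1 = F, x2 = T, x3 = F, x4 = T, x5 = F

Check each clause:
  1. (x4 \/ x3) — x4 is true.
  2. (x1 \/ x4) — x4 is true.
  3. (x1 \/ ~x5) — ~x5 is true.
  4. (x4 \/ ~x2) — x4 is true.
  5. (~x3 \/ ~x1) — ~x3 is true.
  6. (~x5 \/ ~x4) — ~x5 is true.
  7. (x4 \/ x2) — x2 is true.
  8. (~x4 \/ ~x1) — ~x1 is true.
  9. (~x3 \/ ~x4) — ~x3 is true.
  10. (x2 \/ ~x3) — x2 is true.
  11. (x2 \/ ~x1) — x2 is true.
  12. (~x5 \/ x4) — ~x5 is true.
  13. (~x1 \/ x5) — ~x1 is true.
  14. (~x1 \/ x4) — x4 is true.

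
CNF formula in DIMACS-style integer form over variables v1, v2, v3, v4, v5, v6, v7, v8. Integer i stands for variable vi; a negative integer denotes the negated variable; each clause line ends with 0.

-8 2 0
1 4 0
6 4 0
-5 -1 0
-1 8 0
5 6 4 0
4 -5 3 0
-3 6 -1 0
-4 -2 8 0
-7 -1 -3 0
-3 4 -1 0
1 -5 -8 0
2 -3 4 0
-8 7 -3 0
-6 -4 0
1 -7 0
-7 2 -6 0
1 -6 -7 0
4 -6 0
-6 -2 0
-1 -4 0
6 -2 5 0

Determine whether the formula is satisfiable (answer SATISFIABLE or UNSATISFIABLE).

SATISFIABLE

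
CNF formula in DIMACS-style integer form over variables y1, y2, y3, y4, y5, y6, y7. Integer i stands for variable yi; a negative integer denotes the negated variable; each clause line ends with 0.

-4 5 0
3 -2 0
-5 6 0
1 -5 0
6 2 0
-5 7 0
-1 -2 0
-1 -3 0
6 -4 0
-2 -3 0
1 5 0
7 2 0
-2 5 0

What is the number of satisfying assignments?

3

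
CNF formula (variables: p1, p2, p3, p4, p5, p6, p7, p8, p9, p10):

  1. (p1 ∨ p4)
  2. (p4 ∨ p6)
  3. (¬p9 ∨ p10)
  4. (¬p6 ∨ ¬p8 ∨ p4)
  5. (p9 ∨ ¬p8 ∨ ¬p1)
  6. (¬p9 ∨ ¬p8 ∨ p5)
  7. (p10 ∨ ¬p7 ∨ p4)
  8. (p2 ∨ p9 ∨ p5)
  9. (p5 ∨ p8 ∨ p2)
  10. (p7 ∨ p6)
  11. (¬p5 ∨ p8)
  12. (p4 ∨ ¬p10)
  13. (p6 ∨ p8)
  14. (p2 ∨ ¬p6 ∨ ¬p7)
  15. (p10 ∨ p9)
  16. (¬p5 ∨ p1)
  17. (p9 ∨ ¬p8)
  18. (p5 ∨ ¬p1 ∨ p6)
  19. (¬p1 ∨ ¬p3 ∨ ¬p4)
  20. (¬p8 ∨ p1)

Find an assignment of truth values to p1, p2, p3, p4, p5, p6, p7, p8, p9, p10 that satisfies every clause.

p2 occurs only positively in the remaining clauses — set p2 = True.
p3 occurs only negated in the remaining clauses — set p3 = False.
Set p1 = True and propagate.
Try p4 = True.
Set p5 = True and propagate.
  then p8 is forced to True.
  then p9 is forced to True.
  then p10 is forced to True.
For the remaining variables, p6 = True, p7 = True works.
Every clause has at least one true literal under this assignment.

p1=T, p2=T, p3=F, p4=T, p5=T, p6=T, p7=T, p8=T, p9=T, p10=T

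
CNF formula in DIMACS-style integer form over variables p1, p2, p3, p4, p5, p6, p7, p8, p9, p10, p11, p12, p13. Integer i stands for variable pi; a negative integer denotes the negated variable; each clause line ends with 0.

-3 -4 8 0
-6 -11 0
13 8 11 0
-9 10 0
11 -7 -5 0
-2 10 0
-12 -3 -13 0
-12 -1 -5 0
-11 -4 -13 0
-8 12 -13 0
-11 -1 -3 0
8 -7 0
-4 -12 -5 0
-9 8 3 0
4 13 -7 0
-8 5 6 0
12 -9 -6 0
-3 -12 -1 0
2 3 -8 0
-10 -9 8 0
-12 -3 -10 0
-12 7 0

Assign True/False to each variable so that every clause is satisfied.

Pure literal: p1 appears only negated; assign p1 = False.
p9 occurs only negated in the remaining clauses — set p9 = False.
Branch on p2: take p2 = True.
  then p10 is forced to True.
Set p3 = False and propagate.
Branch on p4: take p4 = False.
For the remaining variables, p5 = True, p6 = True, p7 = False, p8 = True, p11 = False, p12 = False, p13 = False works.
Every clause has at least one true literal under this assignment.

p1 = False, p2 = True, p3 = False, p4 = False, p5 = True, p6 = True, p7 = False, p8 = True, p9 = False, p10 = True, p11 = False, p12 = False, p13 = False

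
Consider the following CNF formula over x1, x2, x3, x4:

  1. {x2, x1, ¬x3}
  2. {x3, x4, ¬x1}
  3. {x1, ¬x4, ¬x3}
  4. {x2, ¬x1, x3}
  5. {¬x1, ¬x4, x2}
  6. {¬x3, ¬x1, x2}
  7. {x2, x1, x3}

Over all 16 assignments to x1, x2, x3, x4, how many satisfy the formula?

6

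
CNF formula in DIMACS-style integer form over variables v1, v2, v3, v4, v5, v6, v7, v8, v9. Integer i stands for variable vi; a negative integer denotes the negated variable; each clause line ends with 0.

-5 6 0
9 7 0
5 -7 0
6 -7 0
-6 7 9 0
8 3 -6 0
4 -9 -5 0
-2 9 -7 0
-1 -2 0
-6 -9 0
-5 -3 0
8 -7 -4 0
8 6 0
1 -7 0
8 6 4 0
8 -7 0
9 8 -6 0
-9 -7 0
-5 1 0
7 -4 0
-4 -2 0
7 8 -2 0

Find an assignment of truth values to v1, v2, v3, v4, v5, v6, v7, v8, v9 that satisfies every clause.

v1=False, v2=True, v3=False, v4=False, v5=False, v6=False, v7=False, v8=True, v9=True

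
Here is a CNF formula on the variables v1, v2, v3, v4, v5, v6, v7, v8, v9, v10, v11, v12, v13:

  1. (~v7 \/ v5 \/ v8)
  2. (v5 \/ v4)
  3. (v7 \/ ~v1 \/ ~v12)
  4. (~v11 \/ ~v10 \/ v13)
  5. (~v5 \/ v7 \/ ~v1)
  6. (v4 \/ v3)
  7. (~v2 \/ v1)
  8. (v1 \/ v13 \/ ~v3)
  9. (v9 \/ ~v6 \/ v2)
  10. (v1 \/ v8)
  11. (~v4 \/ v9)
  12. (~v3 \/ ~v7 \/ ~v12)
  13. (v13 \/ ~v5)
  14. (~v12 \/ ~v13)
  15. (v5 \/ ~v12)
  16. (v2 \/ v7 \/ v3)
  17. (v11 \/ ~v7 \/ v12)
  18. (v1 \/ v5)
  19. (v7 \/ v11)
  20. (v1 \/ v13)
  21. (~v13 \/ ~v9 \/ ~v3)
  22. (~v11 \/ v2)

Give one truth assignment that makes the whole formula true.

v1=True, v2=True, v3=True, v4=False, v5=True, v6=False, v7=True, v8=False, v9=False, v10=False, v11=True, v12=False, v13=True

Pure literal: v6 appears only negated; assign v6 = False.
v10 occurs only negated in the remaining clauses — set v10 = False.
Branch on v1: take v1 = True.
For the remaining variables, v2 = True, v3 = True, v4 = False, v5 = True, v7 = True, v8 = False, v9 = False, v11 = True, v12 = False, v13 = True works.
Every clause has at least one true literal under this assignment.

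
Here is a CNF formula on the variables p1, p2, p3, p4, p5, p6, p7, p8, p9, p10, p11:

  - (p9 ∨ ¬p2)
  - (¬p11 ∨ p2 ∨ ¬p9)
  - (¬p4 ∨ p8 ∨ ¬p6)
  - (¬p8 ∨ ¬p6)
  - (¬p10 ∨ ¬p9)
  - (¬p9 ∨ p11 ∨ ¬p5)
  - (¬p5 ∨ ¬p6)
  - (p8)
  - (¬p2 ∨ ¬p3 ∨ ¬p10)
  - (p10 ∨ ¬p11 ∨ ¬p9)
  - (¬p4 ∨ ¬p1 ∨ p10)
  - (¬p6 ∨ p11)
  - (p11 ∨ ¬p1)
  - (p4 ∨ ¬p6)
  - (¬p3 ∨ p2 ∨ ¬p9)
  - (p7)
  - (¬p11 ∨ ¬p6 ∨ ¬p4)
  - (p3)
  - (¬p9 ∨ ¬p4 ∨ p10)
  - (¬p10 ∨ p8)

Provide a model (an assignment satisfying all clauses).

p1=0  p2=0  p3=1  p4=1  p5=0  p6=0  p7=1  p8=1  p9=0  p10=0  p11=1

Check each clause:
  1. (p9 ∨ ¬p2) — ¬p2 is true.
  2. (¬p11 ∨ ¬p9 ∨ p2) — ¬p9 is true.
  3. (¬p4 ∨ ¬p6 ∨ p8) — p8 is true.
  4. (¬p6 ∨ ¬p8) — ¬p6 is true.
  5. (¬p9 ∨ ¬p10) — ¬p10 is true.
  6. (¬p5 ∨ ¬p9 ∨ p11) — p11 is true.
  7. (¬p5 ∨ ¬p6) — ¬p6 is true.
  8. (p8) — p8 is true.
  9. (¬p3 ∨ ¬p10 ∨ ¬p2) — ¬p2 is true.
  10. (p10 ∨ ¬p9 ∨ ¬p11) — ¬p9 is true.
  11. (¬p1 ∨ p10 ∨ ¬p4) — ¬p1 is true.
  12. (¬p6 ∨ p11) — ¬p6 is true.
  13. (¬p1 ∨ p11) — p11 is true.
  14. (¬p6 ∨ p4) — ¬p6 is true.
  15. (¬p9 ∨ ¬p3 ∨ p2) — ¬p9 is true.
  16. (p7) — p7 is true.
  17. (¬p6 ∨ ¬p11 ∨ ¬p4) — ¬p6 is true.
  18. (p3) — p3 is true.
  19. (¬p9 ∨ ¬p4 ∨ p10) — ¬p9 is true.
  20. (p8 ∨ ¬p10) — p8 is true.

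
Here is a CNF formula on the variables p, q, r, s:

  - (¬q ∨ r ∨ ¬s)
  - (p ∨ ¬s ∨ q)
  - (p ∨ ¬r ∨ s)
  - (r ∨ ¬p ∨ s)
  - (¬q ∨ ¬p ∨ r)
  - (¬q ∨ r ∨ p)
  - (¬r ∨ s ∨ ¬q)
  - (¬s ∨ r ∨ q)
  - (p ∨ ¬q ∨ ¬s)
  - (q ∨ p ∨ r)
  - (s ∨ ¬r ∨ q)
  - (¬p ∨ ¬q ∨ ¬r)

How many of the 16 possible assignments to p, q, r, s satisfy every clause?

The models are:
  p=T q=F r=T s=T
That's 1 in total.

1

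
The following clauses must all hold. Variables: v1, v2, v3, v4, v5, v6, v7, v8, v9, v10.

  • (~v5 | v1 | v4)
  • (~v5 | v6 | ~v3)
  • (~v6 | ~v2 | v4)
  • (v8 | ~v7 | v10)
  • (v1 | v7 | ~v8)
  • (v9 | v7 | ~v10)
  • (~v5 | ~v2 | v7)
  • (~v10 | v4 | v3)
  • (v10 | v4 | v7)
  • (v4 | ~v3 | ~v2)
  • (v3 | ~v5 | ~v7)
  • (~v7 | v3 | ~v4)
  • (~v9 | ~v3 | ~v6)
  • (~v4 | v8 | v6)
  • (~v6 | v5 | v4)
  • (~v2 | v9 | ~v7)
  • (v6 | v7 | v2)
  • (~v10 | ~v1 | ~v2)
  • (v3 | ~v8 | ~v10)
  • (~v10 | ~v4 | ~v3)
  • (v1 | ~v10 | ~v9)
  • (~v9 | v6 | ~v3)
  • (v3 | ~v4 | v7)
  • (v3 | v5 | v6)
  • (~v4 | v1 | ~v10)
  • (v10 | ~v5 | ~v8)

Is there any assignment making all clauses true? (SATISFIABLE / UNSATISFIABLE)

Branch on v1: take v1 = True.
Set v2 = False and propagate.
For the remaining variables, v3 = True, v4 = False, v5 = True, v6 = True, v7 = True, v8 = False, v9 = False, v10 = True works.
So v1 = 1, v2 = 0, v3 = 1, v4 = 0, v5 = 1, v6 = 1, v7 = 1, v8 = 0, v9 = 0, v10 = 1 is a satisfying assignment.

SATISFIABLE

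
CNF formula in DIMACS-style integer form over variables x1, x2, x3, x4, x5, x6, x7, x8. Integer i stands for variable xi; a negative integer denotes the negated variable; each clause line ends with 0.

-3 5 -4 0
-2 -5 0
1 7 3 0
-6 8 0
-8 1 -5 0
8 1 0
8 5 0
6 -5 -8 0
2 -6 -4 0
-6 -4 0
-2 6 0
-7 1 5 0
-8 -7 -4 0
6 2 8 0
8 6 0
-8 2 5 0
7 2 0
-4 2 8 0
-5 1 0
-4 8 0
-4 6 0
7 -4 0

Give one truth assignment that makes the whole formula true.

x1 = 1  x2 = 0  x3 = 1  x4 = 0  x5 = 1  x6 = 1  x7 = 1  x8 = 1

Check each clause:
  1. (x5 OR NOT x3 OR NOT x4) — NOT x4 is true.
  2. (NOT x2 OR NOT x5) — NOT x2 is true.
  3. (x7 OR x1 OR x3) — x1 is true.
  4. (NOT x6 OR x8) — x8 is true.
  5. (NOT x5 OR NOT x8 OR x1) — x1 is true.
  6. (x1 OR x8) — x8 is true.
  7. (x8 OR x5) — x8 is true.
  8. (NOT x5 OR NOT x8 OR x6) — x6 is true.
  9. (x2 OR NOT x4 OR NOT x6) — NOT x4 is true.
  10. (NOT x4 OR NOT x6) — NOT x4 is true.
  11. (x6 OR NOT x2) — NOT x2 is true.
  12. (NOT x7 OR x1 OR x5) — x5 is true.
  13. (NOT x7 OR NOT x4 OR NOT x8) — NOT x4 is true.
  14. (x2 OR x8 OR x6) — x8 is true.
  15. (x6 OR x8) — x8 is true.
  16. (x5 OR NOT x8 OR x2) — x5 is true.
  17. (x2 OR x7) — x7 is true.
  18. (x2 OR NOT x4 OR x8) — x8 is true.
  19. (NOT x5 OR x1) — x1 is true.
  20. (NOT x4 OR x8) — x8 is true.
  21. (NOT x4 OR x6) — NOT x4 is true.
  22. (NOT x4 OR x7) — NOT x4 is true.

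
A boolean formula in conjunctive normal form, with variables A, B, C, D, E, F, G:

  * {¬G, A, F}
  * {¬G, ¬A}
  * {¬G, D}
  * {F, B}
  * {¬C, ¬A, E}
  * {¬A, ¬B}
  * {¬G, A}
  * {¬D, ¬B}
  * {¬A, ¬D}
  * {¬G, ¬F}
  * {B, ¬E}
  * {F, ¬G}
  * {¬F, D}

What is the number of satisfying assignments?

6

Satisfying assignments:
  A=F B=F C=F D=T E=F F=T G=F
  A=F B=F C=T D=T E=F F=T G=F
  A=F B=T C=F D=F E=F F=F G=F
  A=F B=T C=F D=F E=T F=F G=F
  A=F B=T C=T D=F E=F F=F G=F
  A=F B=T C=T D=F E=T F=F G=F
That's 6 in total.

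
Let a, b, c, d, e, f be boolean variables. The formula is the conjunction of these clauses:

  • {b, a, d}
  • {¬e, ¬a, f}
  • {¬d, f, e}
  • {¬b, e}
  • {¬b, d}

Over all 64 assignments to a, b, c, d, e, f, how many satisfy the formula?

Split on b, then d.
  b=1, d=1: c free; 3 ways for (a,e,f) × 2^1 = 6.
  b=1, d=0: a clause becomes empty — 0.
  b=0, d=1: c free; 5 ways for (a,e,f) × 2^1 = 10.
  b=0, d=0: c free; 3 ways for (a,e,f) × 2^1 = 6.
Total: 6 + 0 + 10 + 6 = 22.

22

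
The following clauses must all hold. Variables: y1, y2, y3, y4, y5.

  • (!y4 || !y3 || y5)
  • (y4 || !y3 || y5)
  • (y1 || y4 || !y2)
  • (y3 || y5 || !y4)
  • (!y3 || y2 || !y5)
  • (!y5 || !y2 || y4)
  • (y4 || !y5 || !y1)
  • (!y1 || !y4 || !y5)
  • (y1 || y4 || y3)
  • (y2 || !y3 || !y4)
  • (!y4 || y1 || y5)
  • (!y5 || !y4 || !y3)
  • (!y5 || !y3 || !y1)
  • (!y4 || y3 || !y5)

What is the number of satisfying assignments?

The models are:
  y1=1 y2=0 y3=0 y4=0 y5=0
  y1=1 y2=1 y3=0 y4=0 y5=0
Count: 2.

2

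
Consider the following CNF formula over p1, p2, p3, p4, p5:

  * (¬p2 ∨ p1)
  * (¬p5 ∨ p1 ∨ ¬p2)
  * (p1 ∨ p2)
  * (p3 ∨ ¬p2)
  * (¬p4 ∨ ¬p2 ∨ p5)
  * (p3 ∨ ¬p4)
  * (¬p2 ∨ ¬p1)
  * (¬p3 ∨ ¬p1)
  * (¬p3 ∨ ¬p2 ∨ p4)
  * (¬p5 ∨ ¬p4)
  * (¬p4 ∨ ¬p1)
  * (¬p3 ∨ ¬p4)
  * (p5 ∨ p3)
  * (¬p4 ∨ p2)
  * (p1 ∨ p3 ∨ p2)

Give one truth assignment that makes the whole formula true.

Set p1 = True and propagate.
  then p2 is forced to False.
  then p3 is forced to False.
  then p4 is forced to False.
  then p5 is forced to True.

p1=T, p2=F, p3=F, p4=F, p5=T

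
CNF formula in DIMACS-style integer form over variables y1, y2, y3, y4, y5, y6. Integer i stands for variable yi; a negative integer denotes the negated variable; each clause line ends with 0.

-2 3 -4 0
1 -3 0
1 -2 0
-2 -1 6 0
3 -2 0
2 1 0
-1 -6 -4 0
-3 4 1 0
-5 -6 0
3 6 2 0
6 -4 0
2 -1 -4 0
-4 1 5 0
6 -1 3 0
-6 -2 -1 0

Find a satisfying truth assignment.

Branch on y1: take y1 = True.
Branch on y2: take y2 = False.
  then y4 is forced to False.
The remaining clauses are satisfied by y3 = False, y5 = False, y6 = True.
Check each clause:
  1. (NOT y2 OR NOT y4 OR y3) — NOT y4 is true.
  2. (NOT y3 OR y1) — y1 is true.
  3. (y1 OR NOT y2) — y1 is true.
  4. (NOT y1 OR NOT y2 OR y6) — NOT y2 is true.
  5. (y3 OR NOT y2) — NOT y2 is true.
  6. (y2 OR y1) — y1 is true.
  7. (NOT y6 OR NOT y1 OR NOT y4) — NOT y4 is true.
  8. (y4 OR y1 OR NOT y3) — y1 is true.
  9. (NOT y6 OR NOT y5) — NOT y5 is true.
  10. (y2 OR y6 OR y3) — y6 is true.
  11. (NOT y4 OR y6) — NOT y4 is true.
  12. (NOT y1 OR y2 OR NOT y4) — NOT y4 is true.
  13. (y5 OR NOT y4 OR y1) — y1 is true.
  14. (NOT y1 OR y3 OR y6) — y6 is true.
  15. (NOT y2 OR NOT y6 OR NOT y1) — NOT y2 is true.

y1=True, y2=False, y3=False, y4=False, y5=False, y6=True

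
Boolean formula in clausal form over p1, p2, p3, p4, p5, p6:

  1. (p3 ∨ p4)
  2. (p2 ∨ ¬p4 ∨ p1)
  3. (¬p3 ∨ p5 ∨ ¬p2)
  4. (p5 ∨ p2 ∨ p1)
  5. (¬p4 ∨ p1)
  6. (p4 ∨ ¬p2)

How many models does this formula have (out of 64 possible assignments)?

Split on p2, then p4.
  p2=T, p4=T: p6 free; 3 ways for (p1,p3,p5) × 2^1 = 6.
  p2=T, p4=F: a clause becomes empty — 0.
  p2=F, p4=T: forces p1=T; p3, p5, p6 free → 2^3 = 8.
  p2=F, p4=F: p6 free; 3 ways for (p1,p3,p5) × 2^1 = 6.
Total: 6 + 0 + 8 + 6 = 20.

20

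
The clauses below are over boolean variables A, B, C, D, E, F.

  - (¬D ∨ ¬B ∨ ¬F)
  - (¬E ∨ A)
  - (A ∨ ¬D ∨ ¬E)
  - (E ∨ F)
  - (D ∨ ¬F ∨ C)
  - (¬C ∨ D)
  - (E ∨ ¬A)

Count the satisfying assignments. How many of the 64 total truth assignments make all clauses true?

10

Split on D, then E.
  D=T, E=T: C free; 3 ways for (A,B,F) × 2^1 = 6.
  D=T, E=F: remaining (A,B,C,F) ∈ {(F,F,F,T); (F,F,T,T)} — 2.
  D=F, E=T: remaining (A,B,C,F) ∈ {(T,F,F,F); (T,T,F,F)} — 2.
  D=F, E=F: a clause becomes empty — 0.
Total: 6 + 2 + 2 + 0 = 10.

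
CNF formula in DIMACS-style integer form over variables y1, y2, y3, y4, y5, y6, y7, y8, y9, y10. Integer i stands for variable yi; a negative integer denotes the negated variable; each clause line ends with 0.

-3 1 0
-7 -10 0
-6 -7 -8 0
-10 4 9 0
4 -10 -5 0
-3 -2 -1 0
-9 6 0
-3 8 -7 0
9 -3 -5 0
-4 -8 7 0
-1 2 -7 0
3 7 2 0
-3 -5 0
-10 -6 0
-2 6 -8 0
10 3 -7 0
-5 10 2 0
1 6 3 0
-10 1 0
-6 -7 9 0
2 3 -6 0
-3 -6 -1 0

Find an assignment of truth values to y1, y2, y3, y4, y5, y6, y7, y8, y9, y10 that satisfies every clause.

Pure literal: y5 appears only negated; assign y5 = False.
Branch on y1: take y1 = True.
Set y2 = False and propagate.
  then y7 is forced to False.
  then y3 is forced to True.
  then y6 is forced to False.
  then y9 is forced to False.
For the remaining variables, y4 = False, y8 = False, y10 = False works.
Every clause has at least one true literal under this assignment.

y1 = 1, y2 = 0, y3 = 1, y4 = 0, y5 = 0, y6 = 0, y7 = 0, y8 = 0, y9 = 0, y10 = 0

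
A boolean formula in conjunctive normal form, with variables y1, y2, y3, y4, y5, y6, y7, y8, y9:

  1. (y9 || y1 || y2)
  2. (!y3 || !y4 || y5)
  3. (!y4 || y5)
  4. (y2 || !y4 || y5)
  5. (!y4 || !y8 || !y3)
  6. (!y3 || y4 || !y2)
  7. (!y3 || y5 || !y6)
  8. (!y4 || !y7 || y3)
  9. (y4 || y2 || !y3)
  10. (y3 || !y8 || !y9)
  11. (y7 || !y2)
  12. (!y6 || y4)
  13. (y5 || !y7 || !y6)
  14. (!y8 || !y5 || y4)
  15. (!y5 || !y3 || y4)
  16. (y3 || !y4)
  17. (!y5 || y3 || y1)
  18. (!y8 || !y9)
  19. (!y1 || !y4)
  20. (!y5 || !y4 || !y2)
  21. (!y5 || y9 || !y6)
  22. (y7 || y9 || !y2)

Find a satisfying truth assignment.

y1 = F, y2 = T, y3 = F, y4 = F, y5 = F, y6 = F, y7 = T, y8 = T, y9 = F

Check each clause:
  1. (y2 || y1 || y9) — y2 is true.
  2. (!y3 || y5 || !y4) — !y3 is true.
  3. (y5 || !y4) — !y4 is true.
  4. (y2 || y5 || !y4) — y2 is true.
  5. (!y4 || !y3 || !y8) — !y4 is true.
  6. (y4 || !y3 || !y2) — !y3 is true.
  7. (y5 || !y6 || !y3) — !y3 is true.
  8. (!y4 || y3 || !y7) — !y4 is true.
  9. (!y3 || y2 || y4) — y2 is true.
  10. (!y8 || y3 || !y9) — !y9 is true.
  11. (!y2 || y7) — y7 is true.
  12. (!y6 || y4) — !y6 is true.
  13. (!y7 || y5 || !y6) — !y6 is true.
  14. (y4 || !y8 || !y5) — !y5 is true.
  15. (!y3 || y4 || !y5) — !y5 is true.
  16. (!y4 || y3) — !y4 is true.
  17. (y1 || y3 || !y5) — !y5 is true.
  18. (!y8 || !y9) — !y9 is true.
  19. (!y4 || !y1) — !y4 is true.
  20. (!y2 || !y5 || !y4) — !y5 is true.
  21. (!y5 || !y6 || y9) — !y6 is true.
  22. (y7 || y9 || !y2) — y7 is true.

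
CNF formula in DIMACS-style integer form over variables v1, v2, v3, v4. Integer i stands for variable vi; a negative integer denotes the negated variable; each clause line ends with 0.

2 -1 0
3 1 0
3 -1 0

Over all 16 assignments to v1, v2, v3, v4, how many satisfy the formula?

Satisfying assignments:
  v1=0 v2=0 v3=1 v4=0
  v1=0 v2=0 v3=1 v4=1
  v1=0 v2=1 v3=1 v4=0
  v1=0 v2=1 v3=1 v4=1
  v1=1 v2=1 v3=1 v4=0
  v1=1 v2=1 v3=1 v4=1
Count: 6.

6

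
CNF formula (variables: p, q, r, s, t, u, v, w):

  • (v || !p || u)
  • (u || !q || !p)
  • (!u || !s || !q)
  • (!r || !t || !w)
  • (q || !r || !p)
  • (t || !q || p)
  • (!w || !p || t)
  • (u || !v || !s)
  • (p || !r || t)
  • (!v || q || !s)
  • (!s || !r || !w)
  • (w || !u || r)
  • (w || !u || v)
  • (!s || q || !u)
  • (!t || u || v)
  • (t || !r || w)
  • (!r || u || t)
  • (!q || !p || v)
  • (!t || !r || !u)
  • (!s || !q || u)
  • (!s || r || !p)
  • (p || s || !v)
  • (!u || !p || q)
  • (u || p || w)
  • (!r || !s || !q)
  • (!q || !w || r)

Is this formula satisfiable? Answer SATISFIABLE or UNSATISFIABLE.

Try p = True.
Set q = False and propagate.
  then r is forced to False.
  then s is forced to False.
  then u is forced to False.
  then v is forced to True.
Try t = True.
w is now unconstrained; take w = True.
So p=True  q=False  r=False  s=False  t=True  u=False  v=True  w=True is a satisfying assignment.

SATISFIABLE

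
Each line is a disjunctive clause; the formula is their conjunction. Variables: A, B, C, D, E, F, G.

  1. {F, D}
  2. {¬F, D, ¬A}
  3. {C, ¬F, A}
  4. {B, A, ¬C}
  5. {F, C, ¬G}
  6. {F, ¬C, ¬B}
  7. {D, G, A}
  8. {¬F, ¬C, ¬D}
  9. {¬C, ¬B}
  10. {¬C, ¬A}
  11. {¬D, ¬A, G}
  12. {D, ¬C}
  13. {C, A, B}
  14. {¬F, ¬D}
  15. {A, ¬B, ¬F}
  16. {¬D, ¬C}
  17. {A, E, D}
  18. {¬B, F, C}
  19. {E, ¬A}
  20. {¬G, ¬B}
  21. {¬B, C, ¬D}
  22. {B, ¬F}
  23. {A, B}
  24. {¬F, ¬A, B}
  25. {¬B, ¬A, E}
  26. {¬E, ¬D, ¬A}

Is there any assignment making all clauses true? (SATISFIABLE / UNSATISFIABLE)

A = True:
  propagation gives C=False, E=True, D=False, F=True; an empty clause results — contradiction.
A = False:
  propagation gives B=True, C=False, F=False; an empty clause results — contradiction.
Every branch closes, so no satisfying assignment exists.

UNSATISFIABLE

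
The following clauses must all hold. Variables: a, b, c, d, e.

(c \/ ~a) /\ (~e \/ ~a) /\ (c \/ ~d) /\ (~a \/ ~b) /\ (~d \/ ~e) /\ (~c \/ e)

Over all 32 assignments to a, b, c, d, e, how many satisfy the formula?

6

Satisfying assignments:
  a=0 b=0 c=0 d=0 e=0
  a=0 b=0 c=0 d=0 e=1
  a=0 b=0 c=1 d=0 e=1
  a=0 b=1 c=0 d=0 e=0
  a=0 b=1 c=0 d=0 e=1
  a=0 b=1 c=1 d=0 e=1
That's 6 in total.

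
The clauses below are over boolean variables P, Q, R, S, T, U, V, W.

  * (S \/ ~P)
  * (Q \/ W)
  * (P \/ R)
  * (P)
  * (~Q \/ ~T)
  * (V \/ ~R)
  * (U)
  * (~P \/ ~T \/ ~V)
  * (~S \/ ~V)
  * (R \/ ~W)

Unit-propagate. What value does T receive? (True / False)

False

(P) stands alone — P = True.
In (S \/ ~P), ~P is now false; S must hold, so S = True.
Unit clause (U) sets U = True.
From (~S \/ ~V) and S = True: V = False.
From (V \/ ~R) and V = False: R = False.
In (~W \/ R), R is now false; ~W must hold, so W = False.
In (Q \/ W), W is now false; Q must hold, so Q = True.
In (~T \/ ~Q), ~Q is now false; ~T must hold, so T = False.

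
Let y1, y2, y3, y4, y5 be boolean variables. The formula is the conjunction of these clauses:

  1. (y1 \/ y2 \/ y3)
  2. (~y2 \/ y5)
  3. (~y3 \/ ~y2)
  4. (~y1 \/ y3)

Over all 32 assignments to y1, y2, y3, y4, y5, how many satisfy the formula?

10

Split on y2, then y3.
  y2=1, y3=1: a clause becomes empty — 0.
  y2=1, y3=0: remaining (y1,y4,y5) ∈ {(0,0,1); (0,1,1)} — 2.
  y2=0, y3=1: y1, y4, y5 free → 2^3 = 8.
  y2=0, y3=0: a clause becomes empty — 0.
Total: 0 + 2 + 8 + 0 = 10.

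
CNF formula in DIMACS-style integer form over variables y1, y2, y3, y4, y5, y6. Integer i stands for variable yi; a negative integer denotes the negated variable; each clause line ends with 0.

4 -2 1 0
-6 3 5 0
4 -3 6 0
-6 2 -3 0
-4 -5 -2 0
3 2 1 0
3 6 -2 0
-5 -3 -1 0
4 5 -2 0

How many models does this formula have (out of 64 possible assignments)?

Case analysis on y2 and y3:
  y2=1, y3=1: remaining (y1,y4,y5,y6) ∈ {(0,1,0,0); (0,1,0,1); (1,1,0,0); (1,1,0,1)} — 4.
  y2=1, y3=0: remaining (y1,y4,y5,y6) ∈ {(1,0,1,1)} — 1.
  y2=0, y3=1: remaining (y1,y4,y5,y6) ∈ {(0,1,0,0); (0,1,1,0); (1,1,0,0)} — 3.
  y2=0, y3=0: y4 free; 3 ways for (y1,y5,y6) × 2^1 = 6.
Total: 4 + 1 + 3 + 6 = 14.

14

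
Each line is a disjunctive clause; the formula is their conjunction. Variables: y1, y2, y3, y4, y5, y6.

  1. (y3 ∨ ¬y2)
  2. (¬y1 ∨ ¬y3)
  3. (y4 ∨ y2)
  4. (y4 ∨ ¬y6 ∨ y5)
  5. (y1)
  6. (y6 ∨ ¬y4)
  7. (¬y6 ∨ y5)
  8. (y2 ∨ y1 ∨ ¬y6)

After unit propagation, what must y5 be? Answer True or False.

(y1) stands alone — y1 = True.
(¬y1 ∨ ¬y3): since y1 = True, the clause reduces to (¬y3). y3 = False.
(¬y2 ∨ y3) with y3 = False leaves only ¬y2, so y2 = False.
In (y2 ∨ y4), y2 is now false; y4 must hold, so y4 = True.
In (¬y4 ∨ y6), ¬y4 is now false; y6 must hold, so y6 = True.
From (y5 ∨ ¬y6) and y6 = True: y5 = True.

True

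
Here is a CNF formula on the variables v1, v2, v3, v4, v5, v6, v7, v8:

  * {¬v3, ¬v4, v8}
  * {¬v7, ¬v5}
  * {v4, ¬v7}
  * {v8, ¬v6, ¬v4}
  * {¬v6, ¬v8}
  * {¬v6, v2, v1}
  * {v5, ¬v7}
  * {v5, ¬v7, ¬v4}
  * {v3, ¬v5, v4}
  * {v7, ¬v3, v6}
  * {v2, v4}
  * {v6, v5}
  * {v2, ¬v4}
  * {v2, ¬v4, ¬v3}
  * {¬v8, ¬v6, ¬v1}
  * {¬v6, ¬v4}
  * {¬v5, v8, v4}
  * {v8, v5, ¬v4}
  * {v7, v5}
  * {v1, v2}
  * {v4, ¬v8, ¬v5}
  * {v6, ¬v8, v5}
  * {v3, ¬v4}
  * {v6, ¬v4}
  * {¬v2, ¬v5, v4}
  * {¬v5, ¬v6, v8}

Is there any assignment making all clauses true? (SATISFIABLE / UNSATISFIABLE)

UNSATISFIABLE

v4 = True:
  propagation gives v2=True, v6=False; an empty clause results — contradiction.
v4 = False:
  propagation gives v7=False, v2=True, v5=True; an empty clause results — contradiction.
Every branch closes, so no satisfying assignment exists.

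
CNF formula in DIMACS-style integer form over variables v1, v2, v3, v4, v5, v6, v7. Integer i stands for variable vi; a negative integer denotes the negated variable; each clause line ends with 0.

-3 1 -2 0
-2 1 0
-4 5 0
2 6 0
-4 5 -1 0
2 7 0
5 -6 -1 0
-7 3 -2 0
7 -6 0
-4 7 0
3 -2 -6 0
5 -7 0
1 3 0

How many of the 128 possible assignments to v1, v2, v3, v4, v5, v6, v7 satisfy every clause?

Split on v2, then v1.
  v2=T, v1=T: 8 of the 32 assignments to (v3,v4,v5,v6,v7) work.
  v2=T, v1=F: a clause becomes empty — 0.
  v2=F, v1=T: remaining (v3,v4,v5,v6,v7) ∈ {(F,F,T,T,T); (F,T,T,T,T); (T,F,T,T,T); (T,T,T,T,T)} — 4.
  v2=F, v1=F: remaining (v3,v4,v5,v6,v7) ∈ {(T,F,T,T,T); (T,T,T,T,T)} — 2.
Total: 8 + 0 + 4 + 2 = 14.

14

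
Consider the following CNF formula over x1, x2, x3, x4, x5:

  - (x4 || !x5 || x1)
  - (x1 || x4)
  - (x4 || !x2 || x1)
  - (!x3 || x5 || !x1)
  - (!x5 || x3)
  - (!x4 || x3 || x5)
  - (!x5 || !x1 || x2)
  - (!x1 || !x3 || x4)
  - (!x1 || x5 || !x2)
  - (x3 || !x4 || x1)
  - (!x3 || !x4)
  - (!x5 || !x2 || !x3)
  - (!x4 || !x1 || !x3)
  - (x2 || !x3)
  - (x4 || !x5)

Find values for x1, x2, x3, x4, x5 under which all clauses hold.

Set x1 = True and propagate.
Set x2 = False and propagate.
  then x5 is forced to False.
  then x3 is forced to False.
  then x4 is forced to False.

x1 = True, x2 = False, x3 = False, x4 = False, x5 = False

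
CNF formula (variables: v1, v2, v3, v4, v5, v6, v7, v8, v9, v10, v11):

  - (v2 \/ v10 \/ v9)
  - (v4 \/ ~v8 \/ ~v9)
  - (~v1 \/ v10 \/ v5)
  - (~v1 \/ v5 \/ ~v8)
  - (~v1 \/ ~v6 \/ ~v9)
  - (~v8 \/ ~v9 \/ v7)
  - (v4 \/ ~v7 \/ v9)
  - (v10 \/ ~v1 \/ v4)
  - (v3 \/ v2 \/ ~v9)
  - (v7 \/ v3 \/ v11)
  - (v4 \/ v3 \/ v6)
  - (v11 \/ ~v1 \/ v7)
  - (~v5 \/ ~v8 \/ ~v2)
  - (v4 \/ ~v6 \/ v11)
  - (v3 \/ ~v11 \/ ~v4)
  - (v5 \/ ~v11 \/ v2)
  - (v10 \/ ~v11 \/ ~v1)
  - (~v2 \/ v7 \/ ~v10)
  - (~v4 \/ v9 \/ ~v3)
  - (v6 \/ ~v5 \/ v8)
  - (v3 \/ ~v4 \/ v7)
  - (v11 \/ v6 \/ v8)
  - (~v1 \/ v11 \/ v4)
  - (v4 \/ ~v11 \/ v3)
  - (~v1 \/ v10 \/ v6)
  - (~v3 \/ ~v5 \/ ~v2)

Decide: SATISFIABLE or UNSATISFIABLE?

v1 occurs only negated in the remaining clauses — set v1 = False.
Branch on v2: take v2 = True.
For the remaining variables, v3 = True, v4 = True, v5 = False, v6 = True, v7 = True, v8 = False, v9 = True, v10 = False, v11 = False works.
Every clause has at least one true literal under this assignment.
So v1=F, v2=T, v3=T, v4=T, v5=F, v6=T, v7=T, v8=F, v9=T, v10=F, v11=F is a satisfying assignment.

SATISFIABLE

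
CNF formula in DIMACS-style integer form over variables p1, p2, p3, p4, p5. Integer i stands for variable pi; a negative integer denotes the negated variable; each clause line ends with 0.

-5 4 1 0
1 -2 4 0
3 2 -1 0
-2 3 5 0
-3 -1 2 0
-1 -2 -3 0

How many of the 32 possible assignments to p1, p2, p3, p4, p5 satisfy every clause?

Case analysis on p1 and p2:
  p1=1, p2=1: remaining (p3,p4,p5) ∈ {(0,0,1); (0,1,1)} — 2.
  p1=1, p2=0: a clause becomes empty — 0.
  p1=0, p2=1: remaining (p3,p4,p5) ∈ {(0,1,1); (1,1,0); (1,1,1)} — 3.
  p1=0, p2=0: p3 free; 3 ways for (p4,p5) × 2^1 = 6.
Total: 2 + 0 + 3 + 6 = 11.

11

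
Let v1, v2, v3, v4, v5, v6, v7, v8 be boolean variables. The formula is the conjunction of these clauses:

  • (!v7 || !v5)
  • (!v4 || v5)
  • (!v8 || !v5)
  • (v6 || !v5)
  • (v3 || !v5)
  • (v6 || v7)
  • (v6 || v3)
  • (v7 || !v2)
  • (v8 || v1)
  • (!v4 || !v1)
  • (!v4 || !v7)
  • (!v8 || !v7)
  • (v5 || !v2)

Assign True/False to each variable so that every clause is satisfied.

v1 = T, v2 = F, v3 = T, v4 = F, v5 = T, v6 = T, v7 = F, v8 = F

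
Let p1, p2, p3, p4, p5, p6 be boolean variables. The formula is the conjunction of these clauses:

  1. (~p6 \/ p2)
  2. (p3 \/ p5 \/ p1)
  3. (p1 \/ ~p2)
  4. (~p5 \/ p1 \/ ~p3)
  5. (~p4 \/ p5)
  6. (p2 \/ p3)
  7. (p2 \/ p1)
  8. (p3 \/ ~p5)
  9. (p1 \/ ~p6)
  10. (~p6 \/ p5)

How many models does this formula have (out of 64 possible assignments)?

9

Split on p1, then p5.
  p1=1, p5=1: p4 free; 3 ways for (p2,p3,p6) × 2^1 = 6.
  p1=1, p5=0: remaining (p2,p3,p4,p6) ∈ {(0,1,0,0); (1,0,0,0); (1,1,0,0)} — 3.
  p1=0, p5=1: a clause becomes empty — 0.
  p1=0, p5=0: a clause becomes empty — 0.
Total: 6 + 3 + 0 + 0 = 9.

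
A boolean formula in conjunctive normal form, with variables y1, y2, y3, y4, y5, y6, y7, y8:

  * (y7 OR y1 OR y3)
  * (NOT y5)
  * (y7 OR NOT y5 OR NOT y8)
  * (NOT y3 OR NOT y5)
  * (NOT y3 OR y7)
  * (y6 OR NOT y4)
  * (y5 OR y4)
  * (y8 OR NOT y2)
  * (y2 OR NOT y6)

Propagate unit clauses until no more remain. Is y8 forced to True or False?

True

(NOT y5) is a unit clause: y5 = False.
(y5 OR y4) with y5 = False leaves only y4, so y4 = True.
(NOT y4 OR y6): since y4 = True, the clause reduces to (y6). y6 = True.
In (y2 OR NOT y6), NOT y6 is now false; y2 must hold, so y2 = True.
(NOT y2 OR y8) with y2 = True leaves only y8, so y8 = True.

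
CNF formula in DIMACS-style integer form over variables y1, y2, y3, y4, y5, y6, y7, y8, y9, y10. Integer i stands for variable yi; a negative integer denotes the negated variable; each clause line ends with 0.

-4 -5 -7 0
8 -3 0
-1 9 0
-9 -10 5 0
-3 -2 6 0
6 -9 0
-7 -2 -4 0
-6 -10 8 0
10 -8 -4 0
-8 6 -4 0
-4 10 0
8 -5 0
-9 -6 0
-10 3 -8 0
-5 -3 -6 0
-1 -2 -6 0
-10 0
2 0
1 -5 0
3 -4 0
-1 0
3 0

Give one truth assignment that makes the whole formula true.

y1=0, y2=1, y3=1, y4=0, y5=0, y6=1, y7=1, y8=1, y9=0, y10=0

Check each clause:
  1. (!y7 || !y4 || !y5) — !y5 is true.
  2. (!y3 || y8) — y8 is true.
  3. (!y1 || y9) — !y1 is true.
  4. (!y9 || y5 || !y10) — !y10 is true.
  5. (!y2 || y6 || !y3) — y6 is true.
  6. (!y9 || y6) — y6 is true.
  7. (!y2 || !y4 || !y7) — !y4 is true.
  8. (y8 || !y10 || !y6) — y8 is true.
  9. (!y8 || y10 || !y4) — !y4 is true.
  10. (y6 || !y8 || !y4) — !y4 is true.
  11. (y10 || !y4) — !y4 is true.
  12. (!y5 || y8) — y8 is true.
  13. (!y9 || !y6) — !y9 is true.
  14. (y3 || !y8 || !y10) — y3 is true.
  15. (!y6 || !y3 || !y5) — !y5 is true.
  16. (!y1 || !y2 || !y6) — !y1 is true.
  17. (!y10) — !y10 is true.
  18. (y2) — y2 is true.
  19. (!y5 || y1) — !y5 is true.
  20. (y3 || !y4) — y3 is true.
  21. (!y1) — !y1 is true.
  22. (y3) — y3 is true.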